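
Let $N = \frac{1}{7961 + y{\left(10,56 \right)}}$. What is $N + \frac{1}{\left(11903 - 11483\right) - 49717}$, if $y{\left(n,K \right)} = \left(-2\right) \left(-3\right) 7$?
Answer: $\frac{41294}{394523891} \approx 0.00010467$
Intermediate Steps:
$y{\left(n,K \right)} = 42$ ($y{\left(n,K \right)} = 6 \cdot 7 = 42$)
$N = \frac{1}{8003}$ ($N = \frac{1}{7961 + 42} = \frac{1}{8003} \approx 0.00012495$)
$N + \frac{1}{\left(11903 - 11483\right) - 49717} = \frac{1}{8003} + \frac{1}{\left(11903 - 11483\right) - 49717} = \frac{1}{8003} + \frac{1}{420 - 49717} = \frac{1}{8003} + \frac{1}{-49297} = \frac{1}{8003} - \frac{1}{49297} = \frac{41294}{394523891}$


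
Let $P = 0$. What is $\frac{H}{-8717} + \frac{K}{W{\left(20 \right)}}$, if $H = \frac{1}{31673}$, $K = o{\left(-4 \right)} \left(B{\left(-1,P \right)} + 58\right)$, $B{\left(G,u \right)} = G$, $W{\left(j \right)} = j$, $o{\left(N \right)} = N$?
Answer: $- \frac{15737331842}{1380467705} \approx -11.4$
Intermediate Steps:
$K = -228$ ($K = - 4 \left(-1 + 58\right) = \left(-4\right) 57 = -228$)
$H = \frac{1}{31673} \approx 3.1573 \cdot 10^{-5}$
$\frac{H}{-8717} + \frac{K}{W{\left(20 \right)}} = \frac{1}{31673 \left(-8717\right)} - \frac{228}{20} = \frac{1}{31673} \left(- \frac{1}{8717}\right) - \frac{57}{5} = - \frac{1}{276093541} - \frac{57}{5} = - \frac{15737331842}{1380467705}$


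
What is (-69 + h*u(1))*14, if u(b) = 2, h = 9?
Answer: -714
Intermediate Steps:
(-69 + h*u(1))*14 = (-69 + 9*2)*14 = (-69 + 18)*14 = -51*14 = -714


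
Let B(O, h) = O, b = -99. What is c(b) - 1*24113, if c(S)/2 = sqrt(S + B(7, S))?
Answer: -24113 + 4*I*sqrt(23) ≈ -24113.0 + 19.183*I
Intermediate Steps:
c(S) = 2*sqrt(7 + S) (c(S) = 2*sqrt(S + 7) = 2*sqrt(7 + S))
c(b) - 1*24113 = 2*sqrt(7 - 99) - 1*24113 = 2*sqrt(-92) - 24113 = 2*(2*I*sqrt(23)) - 24113 = 4*I*sqrt(23) - 24113 = -24113 + 4*I*sqrt(23)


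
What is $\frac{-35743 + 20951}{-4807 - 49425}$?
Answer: $\frac{1849}{6779} \approx 0.27275$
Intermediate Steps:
$\frac{-35743 + 20951}{-4807 - 49425} = - \frac{14792}{-54232} = \left(-14792\right) \left(- \frac{1}{54232}\right) = \frac{1849}{6779}$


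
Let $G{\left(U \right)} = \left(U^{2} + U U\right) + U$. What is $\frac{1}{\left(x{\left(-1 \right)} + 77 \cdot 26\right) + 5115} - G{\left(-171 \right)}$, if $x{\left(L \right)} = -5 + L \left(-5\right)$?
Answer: $- \frac{414999386}{7117} \approx -58311.0$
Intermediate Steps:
$x{\left(L \right)} = -5 - 5 L$
$G{\left(U \right)} = U + 2 U^{2}$ ($G{\left(U \right)} = \left(U^{2} + U^{2}\right) + U = 2 U^{2} + U = U + 2 U^{2}$)
$\frac{1}{\left(x{\left(-1 \right)} + 77 \cdot 26\right) + 5115} - G{\left(-171 \right)} = \frac{1}{\left(\left(-5 - -5\right) + 77 \cdot 26\right) + 5115} - - 171 \left(1 + 2 \left(-171\right)\right) = \frac{1}{\left(\left(-5 + 5\right) + 2002\right) + 5115} - - 171 \left(1 - 342\right) = \frac{1}{\left(0 + 2002\right) + 5115} - \left(-171\right) \left(-341\right) = \frac{1}{2002 + 5115} - 58311 = \frac{1}{7117} - 58311 = - \frac{414999386}{7117}$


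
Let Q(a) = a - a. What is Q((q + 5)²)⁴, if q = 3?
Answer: 0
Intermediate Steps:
Q(a) = 0
Q((q + 5)²)⁴ = 0⁴ = 0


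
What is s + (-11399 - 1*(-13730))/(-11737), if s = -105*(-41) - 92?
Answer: 49445650/11737 ≈ 4212.8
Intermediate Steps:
s = 4213 (s = 4305 - 92 = 4213)
s + (-11399 - 1*(-13730))/(-11737) = 4213 + (-11399 - 1*(-13730))/(-11737) = 4213 + (-11399 + 13730)*(-1/11737) = 4213 + 2331*(-1/11737) = 4213 - 2331/11737 = 49445650/11737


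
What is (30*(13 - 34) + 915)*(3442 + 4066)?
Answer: 2139780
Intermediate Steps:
(30*(13 - 34) + 915)*(3442 + 4066) = (30*(-21) + 915)*7508 = (-630 + 915)*7508 = 285*7508 = 2139780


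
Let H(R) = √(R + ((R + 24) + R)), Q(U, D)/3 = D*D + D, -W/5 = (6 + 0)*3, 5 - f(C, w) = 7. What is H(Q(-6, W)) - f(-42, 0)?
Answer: 2 + √72114 ≈ 270.54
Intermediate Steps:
f(C, w) = -2 (f(C, w) = 5 - 1*7 = 5 - 7 = -2)
W = -90 (W = -5*(6 + 0)*3 = -30*3 = -5*18 = -90)
Q(U, D) = 3*D + 3*D² (Q(U, D) = 3*(D*D + D) = 3*(D² + D) = 3*(D + D²) = 3*D + 3*D²)
H(R) = √(24 + 3*R) (H(R) = √(R + ((24 + R) + R)) = √(R + (24 + 2*R)) = √(24 + 3*R))
H(Q(-6, W)) - f(-42, 0) = √(24 + 3*(3*(-90)*(1 - 90))) - 1*(-2) = √(24 + 3*(3*(-90)*(-89))) + 2 = √(24 + 3*24030) + 2 = √(24 + 72090) + 2 = √72114 + 2 = 2 + √72114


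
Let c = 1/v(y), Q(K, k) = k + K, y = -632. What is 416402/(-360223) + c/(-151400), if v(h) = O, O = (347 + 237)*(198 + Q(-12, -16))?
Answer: -6258935131144223/5414509031216000 ≈ -1.1560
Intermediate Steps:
Q(K, k) = K + k
O = 99280 (O = (347 + 237)*(198 + (-12 - 16)) = 584*(198 - 28) = 584*170 = 99280)
v(h) = 99280
c = 1/99280 ≈ 1.0073e-5
416402/(-360223) + c/(-151400) = 416402/(-360223) + (1/99280)/(-151400) = 416402*(-1/360223) + (1/99280)*(-1/151400) = -416402/360223 - 1/15030992000 = -6258935131144223/5414509031216000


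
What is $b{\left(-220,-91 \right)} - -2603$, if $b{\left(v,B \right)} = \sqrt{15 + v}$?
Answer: $2603 + i \sqrt{205} \approx 2603.0 + 14.318 i$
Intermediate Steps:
$b{\left(-220,-91 \right)} - -2603 = \sqrt{15 - 220} - -2603 = \sqrt{-205} + 2603 = i \sqrt{205} + 2603 = 2603 + i \sqrt{205}$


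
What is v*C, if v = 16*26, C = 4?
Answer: 1664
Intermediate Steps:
v = 416
v*C = 416*4 = 1664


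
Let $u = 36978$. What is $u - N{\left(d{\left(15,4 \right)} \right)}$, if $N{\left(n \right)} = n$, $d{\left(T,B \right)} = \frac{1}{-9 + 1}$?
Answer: $\frac{295825}{8} \approx 36978.0$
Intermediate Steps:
$d{\left(T,B \right)} = - \frac{1}{8}$ ($d{\left(T,B \right)} = \frac{1}{-8} = - \frac{1}{8}$)
$u - N{\left(d{\left(15,4 \right)} \right)} = 36978 - - \frac{1}{8} = 36978 + \frac{1}{8} = \frac{295825}{8}$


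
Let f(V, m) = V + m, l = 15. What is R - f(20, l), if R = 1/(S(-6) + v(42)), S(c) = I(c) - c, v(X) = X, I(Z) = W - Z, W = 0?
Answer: -1889/54 ≈ -34.982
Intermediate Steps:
I(Z) = -Z (I(Z) = 0 - Z = -Z)
S(c) = -2*c (S(c) = -c - c = -2*c)
R = 1/54 (R = 1/(-2*(-6) + 42) = 1/(12 + 42) = 1/54 ≈ 0.018519)
R - f(20, l) = 1/54 - (20 + 15) = 1/54 - 1*35 = 1/54 - 35 = -1889/54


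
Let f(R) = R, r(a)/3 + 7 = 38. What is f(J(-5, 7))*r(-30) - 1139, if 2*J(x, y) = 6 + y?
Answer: -1069/2 ≈ -534.50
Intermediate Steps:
J(x, y) = 3 + y/2 (J(x, y) = (6 + y)/2 = 3 + y/2)
r(a) = 93 (r(a) = -21 + 3*38 = -21 + 114 = 93)
f(J(-5, 7))*r(-30) - 1139 = (3 + (½)*7)*93 - 1139 = (3 + 7/2)*93 - 1139 = (13/2)*93 - 1139 = 1209/2 - 1139 = -1069/2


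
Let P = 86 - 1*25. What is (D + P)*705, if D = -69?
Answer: -5640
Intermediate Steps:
P = 61 (P = 86 - 25 = 61)
(D + P)*705 = (-69 + 61)*705 = -8*705 = -5640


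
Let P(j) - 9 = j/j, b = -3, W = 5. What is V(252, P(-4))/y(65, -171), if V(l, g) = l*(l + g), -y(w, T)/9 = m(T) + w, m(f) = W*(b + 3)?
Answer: -7336/65 ≈ -112.86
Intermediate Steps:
m(f) = 0 (m(f) = 5*(-3 + 3) = 5*0 = 0)
y(w, T) = -9*w (y(w, T) = -9*(0 + w) = -9*w)
P(j) = 10 (P(j) = 9 + j/j = 9 + 1 = 10)
V(l, g) = l*(g + l)
V(252, P(-4))/y(65, -171) = (252*(10 + 252))/((-9*65)) = (252*262)/(-585) = 66024*(-1/585) = -7336/65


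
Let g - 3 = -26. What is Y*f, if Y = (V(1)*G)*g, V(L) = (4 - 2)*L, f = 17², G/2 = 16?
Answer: -425408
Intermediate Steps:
G = 32 (G = 2*16 = 32)
f = 289
g = -23 (g = 3 - 26 = -23)
V(L) = 2*L
Y = -1472 (Y = ((2*1)*32)*(-23) = (2*32)*(-23) = 64*(-23) = -1472)
Y*f = -1472*289 = -425408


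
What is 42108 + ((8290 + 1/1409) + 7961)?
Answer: 82227832/1409 ≈ 58359.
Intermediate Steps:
42108 + ((8290 + 1/1409) + 7961) = 42108 + (11680611/1409 + 7961) = 42108 + 22897660/1409 = 82227832/1409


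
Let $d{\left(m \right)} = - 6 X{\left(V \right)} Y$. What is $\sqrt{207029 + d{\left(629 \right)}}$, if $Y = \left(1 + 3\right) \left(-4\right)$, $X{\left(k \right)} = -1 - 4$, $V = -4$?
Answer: $\sqrt{206549} \approx 454.48$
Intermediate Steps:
$X{\left(k \right)} = -5$ ($X{\left(k \right)} = -1 - 4 = -5$)
$Y = -16$ ($Y = 4 \left(-4\right) = -16$)
$d{\left(m \right)} = -480$ ($d{\left(m \right)} = \left(-6\right) \left(-5\right) \left(-16\right) = 30 \left(-16\right) = -480$)
$\sqrt{207029 + d{\left(629 \right)}} = \sqrt{207029 - 480} = \sqrt{206549}$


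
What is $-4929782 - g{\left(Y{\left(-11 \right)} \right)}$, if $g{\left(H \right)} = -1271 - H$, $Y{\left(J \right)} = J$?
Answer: $-4928522$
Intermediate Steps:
$-4929782 - g{\left(Y{\left(-11 \right)} \right)} = -4929782 - \left(-1271 - -11\right) = -4929782 - \left(-1271 + 11\right) = -4929782 - -1260 = -4929782 + 1260 = -4928522$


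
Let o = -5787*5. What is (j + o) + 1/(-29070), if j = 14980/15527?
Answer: -13059952314077/451369890 ≈ -28934.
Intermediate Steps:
o = -28935
j = 14980/15527 (j = 14980*(1/15527) = 14980/15527 ≈ 0.96477)
(j + o) + 1/(-29070) = (14980/15527 - 28935) + 1/(-29070) = -449258765/15527 - 1/29070 = -13059952314077/451369890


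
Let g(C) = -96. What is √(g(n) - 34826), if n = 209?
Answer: I*√34922 ≈ 186.87*I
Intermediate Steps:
√(g(n) - 34826) = √(-96 - 34826) = √(-34922) = I*√34922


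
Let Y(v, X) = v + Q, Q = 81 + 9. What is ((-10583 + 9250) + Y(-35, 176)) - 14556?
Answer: -15834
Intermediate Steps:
Q = 90
Y(v, X) = 90 + v (Y(v, X) = v + 90 = 90 + v)
((-10583 + 9250) + Y(-35, 176)) - 14556 = ((-10583 + 9250) + (90 - 35)) - 14556 = (-1333 + 55) - 14556 = -1278 - 14556 = -15834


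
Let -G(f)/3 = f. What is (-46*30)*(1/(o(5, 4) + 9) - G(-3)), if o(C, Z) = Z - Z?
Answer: 36800/3 ≈ 12267.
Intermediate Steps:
o(C, Z) = 0
G(f) = -3*f
(-46*30)*(1/(o(5, 4) + 9) - G(-3)) = (-46*30)*(1/(0 + 9) - (-3)*(-3)) = -1380*(1/9 - 1*9) = -1380*(⅑ - 9) = -1380*(-80/9) = 36800/3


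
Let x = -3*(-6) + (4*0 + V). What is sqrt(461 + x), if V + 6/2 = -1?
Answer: 5*sqrt(19) ≈ 21.794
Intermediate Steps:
V = -4 (V = -3 - 1 = -4)
x = 14 (x = -3*(-6) + (4*0 - 4) = 18 + (0 - 4) = 18 - 4 = 14)
sqrt(461 + x) = sqrt(461 + 14) = sqrt(475) = 5*sqrt(19)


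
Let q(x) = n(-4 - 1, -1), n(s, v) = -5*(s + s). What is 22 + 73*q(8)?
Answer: 3672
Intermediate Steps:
n(s, v) = -10*s
q(x) = 50 (q(x) = -10*(-4 - 1) = -10*(-5) = 50)
22 + 73*q(8) = 22 + 73*50 = 22 + 3650 = 3672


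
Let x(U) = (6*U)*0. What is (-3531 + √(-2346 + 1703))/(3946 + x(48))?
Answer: -3531/3946 + I*√643/3946 ≈ -0.89483 + 0.0064261*I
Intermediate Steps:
x(U) = 0
(-3531 + √(-2346 + 1703))/(3946 + x(48)) = (-3531 + √(-2346 + 1703))/(3946 + 0) = (-3531 + √(-643))/3946 = (-3531 + I*√643)*(1/3946) = -3531/3946 + I*√643/3946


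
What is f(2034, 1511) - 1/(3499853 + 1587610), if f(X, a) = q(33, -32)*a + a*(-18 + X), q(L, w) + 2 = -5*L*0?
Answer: 15481933378301/5087463 ≈ 3.0432e+6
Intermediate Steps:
q(L, w) = -2 (q(L, w) = -2 - 5*L*0 = -2 + 0 = -2)
f(X, a) = -2*a + a*(-18 + X)
f(2034, 1511) - 1/(3499853 + 1587610) = 1511*(-20 + 2034) - 1/(3499853 + 1587610) = 1511*2014 - 1/5087463 = 3043154 - 1*1/5087463 = 3043154 - 1/5087463 = 15481933378301/5087463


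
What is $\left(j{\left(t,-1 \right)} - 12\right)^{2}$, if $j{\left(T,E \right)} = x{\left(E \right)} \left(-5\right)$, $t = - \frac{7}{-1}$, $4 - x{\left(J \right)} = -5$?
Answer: $3249$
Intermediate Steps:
$x{\left(J \right)} = 9$ ($x{\left(J \right)} = 4 - -5 = 4 + 5 = 9$)
$t = 7$ ($t = \left(-7\right) \left(-1\right) = 7$)
$j{\left(T,E \right)} = -45$ ($j{\left(T,E \right)} = 9 \left(-5\right) = -45$)
$\left(j{\left(t,-1 \right)} - 12\right)^{2} = \left(-45 - 12\right)^{2} = \left(-57\right)^{2} = 3249$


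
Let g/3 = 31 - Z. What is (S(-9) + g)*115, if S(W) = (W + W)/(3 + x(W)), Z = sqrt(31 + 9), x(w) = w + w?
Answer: 10833 - 690*sqrt(10) ≈ 8651.0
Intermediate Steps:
x(w) = 2*w
Z = 2*sqrt(10) (Z = sqrt(40) = 2*sqrt(10) ≈ 6.3246)
S(W) = 2*W/(3 + 2*W) (S(W) = (W + W)/(3 + 2*W) = (2*W)/(3 + 2*W) = 2*W/(3 + 2*W))
g = 93 - 6*sqrt(10) (g = 3*(31 - 2*sqrt(10)) = 93 - 6*sqrt(10) ≈ 74.026)
(S(-9) + g)*115 = (2*(-9)/(3 + 2*(-9)) + (93 - 6*sqrt(10)))*115 = (2*(-9)/(3 - 18) + (93 - 6*sqrt(10)))*115 = (2*(-9)/(-15) + (93 - 6*sqrt(10)))*115 = (2*(-9)*(-1/15) + (93 - 6*sqrt(10)))*115 = (6/5 + (93 - 6*sqrt(10)))*115 = (471/5 - 6*sqrt(10))*115 = 10833 - 690*sqrt(10)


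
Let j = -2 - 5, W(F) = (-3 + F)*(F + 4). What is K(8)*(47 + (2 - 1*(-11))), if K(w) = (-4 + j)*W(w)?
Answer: -39600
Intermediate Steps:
W(F) = (-3 + F)*(4 + F)
j = -7
K(w) = 132 - 11*w - 11*w² (K(w) = (-4 - 7)*(-12 + w + w²) = -11*(-12 + w + w²) = 132 - 11*w - 11*w²)
K(8)*(47 + (2 - 1*(-11))) = (132 - 11*8 - 11*8²)*(47 + (2 - 1*(-11))) = (132 - 88 - 11*64)*(47 + (2 + 11)) = (132 - 88 - 704)*(47 + 13) = -660*60 = -39600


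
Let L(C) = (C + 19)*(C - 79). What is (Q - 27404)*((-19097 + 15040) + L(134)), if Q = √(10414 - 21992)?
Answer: -119426632 + 4358*I*√11578 ≈ -1.1943e+8 + 4.6893e+5*I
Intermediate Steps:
Q = I*√11578 (Q = √(-11578) = I*√11578 ≈ 107.6*I)
L(C) = (-79 + C)*(19 + C) (L(C) = (19 + C)*(-79 + C) = (-79 + C)*(19 + C))
(Q - 27404)*((-19097 + 15040) + L(134)) = (I*√11578 - 27404)*((-19097 + 15040) + (-1501 + 134² - 60*134)) = (-27404 + I*√11578)*(-4057 + (-1501 + 17956 - 8040)) = (-27404 + I*√11578)*(-4057 + 8415) = (-27404 + I*√11578)*4358 = -119426632 + 4358*I*√11578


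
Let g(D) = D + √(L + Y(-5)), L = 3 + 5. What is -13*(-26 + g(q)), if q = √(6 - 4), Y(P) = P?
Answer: 338 - 13*√2 - 13*√3 ≈ 297.10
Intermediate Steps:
L = 8
q = √2 ≈ 1.4142
g(D) = D + √3 (g(D) = D + √(8 - 5) = D + √3)
-13*(-26 + g(q)) = -13*(-26 + (√2 + √3)) = -13*(-26 + √2 + √3) = 338 - 13*√2 - 13*√3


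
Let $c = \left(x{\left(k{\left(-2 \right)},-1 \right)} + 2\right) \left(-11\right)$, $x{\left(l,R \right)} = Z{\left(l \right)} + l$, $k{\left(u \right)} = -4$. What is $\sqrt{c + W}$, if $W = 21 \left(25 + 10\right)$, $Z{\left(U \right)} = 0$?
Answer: $\sqrt{757} \approx 27.514$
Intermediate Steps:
$x{\left(l,R \right)} = l$ ($x{\left(l,R \right)} = 0 + l = l$)
$c = 22$ ($c = \left(-4 + 2\right) \left(-11\right) = \left(-2\right) \left(-11\right) = 22$)
$W = 735$ ($W = 21 \cdot 35 = 735$)
$\sqrt{c + W} = \sqrt{22 + 735} = \sqrt{757}$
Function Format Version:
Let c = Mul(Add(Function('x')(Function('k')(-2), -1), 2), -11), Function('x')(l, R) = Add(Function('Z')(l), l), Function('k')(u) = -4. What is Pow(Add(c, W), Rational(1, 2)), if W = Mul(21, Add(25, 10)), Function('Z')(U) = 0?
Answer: Pow(757, Rational(1, 2)) ≈ 27.514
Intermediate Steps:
Function('x')(l, R) = l (Function('x')(l, R) = Add(0, l) = l)
c = 22 (c = Mul(Add(-4, 2), -11) = Mul(-2, -11) = 22)
W = 735 (W = Mul(21, 35) = 735)
Pow(Add(c, W), Rational(1, 2)) = Pow(Add(22, 735), Rational(1, 2)) = Pow(757, Rational(1, 2))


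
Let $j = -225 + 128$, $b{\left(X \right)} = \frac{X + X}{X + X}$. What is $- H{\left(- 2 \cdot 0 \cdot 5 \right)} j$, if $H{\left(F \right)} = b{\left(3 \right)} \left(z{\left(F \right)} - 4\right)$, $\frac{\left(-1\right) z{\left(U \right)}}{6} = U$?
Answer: $-388$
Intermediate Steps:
$z{\left(U \right)} = - 6 U$
$b{\left(X \right)} = 1$ ($b{\left(X \right)} = \frac{2 X}{2 X} = 2 X \frac{1}{2 X} = 1$)
$j = -97$
$H{\left(F \right)} = -4 - 6 F$ ($H{\left(F \right)} = 1 \left(- 6 F - 4\right) = 1 \left(-4 - 6 F\right) = -4 - 6 F$)
$- H{\left(- 2 \cdot 0 \cdot 5 \right)} j = - \left(-4 - 6 \left(- 2 \cdot 0 \cdot 5\right)\right) \left(-97\right) = - \left(-4 - 6 \left(\left(-2\right) 0\right)\right) \left(-97\right) = - \left(-4 - 0\right) \left(-97\right) = - \left(-4 + 0\right) \left(-97\right) = - \left(-4\right) \left(-97\right) = \left(-1\right) 388 = -388$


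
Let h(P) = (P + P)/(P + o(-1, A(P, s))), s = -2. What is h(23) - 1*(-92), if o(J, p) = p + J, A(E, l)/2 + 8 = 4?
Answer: 667/7 ≈ 95.286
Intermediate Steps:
A(E, l) = -8 (A(E, l) = -16 + 2*4 = -16 + 8 = -8)
o(J, p) = J + p
h(P) = 2*P/(-9 + P) (h(P) = (P + P)/(P + (-1 - 8)) = (2*P)/(P - 9) = (2*P)/(-9 + P) = 2*P/(-9 + P))
h(23) - 1*(-92) = 2*23/(-9 + 23) - 1*(-92) = 2*23/14 + 92 = 2*23*(1/14) + 92 = 23/7 + 92 = 667/7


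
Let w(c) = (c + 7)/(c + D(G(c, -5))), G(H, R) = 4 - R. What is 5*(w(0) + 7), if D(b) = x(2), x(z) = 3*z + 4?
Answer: 77/2 ≈ 38.500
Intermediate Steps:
x(z) = 4 + 3*z
D(b) = 10 (D(b) = 4 + 3*2 = 4 + 6 = 10)
w(c) = (7 + c)/(10 + c) (w(c) = (c + 7)/(c + 10) = (7 + c)/(10 + c))
5*(w(0) + 7) = 5*((7 + 0)/(10 + 0) + 7) = 5*(7/10 + 7) = 5*(77/10) = 77/2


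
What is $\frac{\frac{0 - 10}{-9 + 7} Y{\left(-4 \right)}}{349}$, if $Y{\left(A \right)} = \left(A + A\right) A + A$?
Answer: $\frac{140}{349} \approx 0.40115$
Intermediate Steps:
$Y{\left(A \right)} = A + 2 A^{2}$ ($Y{\left(A \right)} = 2 A A + A = 2 A^{2} + A = A + 2 A^{2}$)
$\frac{\frac{0 - 10}{-9 + 7} Y{\left(-4 \right)}}{349} = \frac{\frac{0 - 10}{-9 + 7} \left(- 4 \left(1 + 2 \left(-4\right)\right)\right)}{349} = - \frac{10}{-2} \left(- 4 \left(1 - 8\right)\right) \frac{1}{349} = \left(-10\right) \left(- \frac{1}{2}\right) \left(\left(-4\right) \left(-7\right)\right) \frac{1}{349} = 5 \cdot 28 \cdot \frac{1}{349} = 140 \cdot \frac{1}{349} = \frac{140}{349}$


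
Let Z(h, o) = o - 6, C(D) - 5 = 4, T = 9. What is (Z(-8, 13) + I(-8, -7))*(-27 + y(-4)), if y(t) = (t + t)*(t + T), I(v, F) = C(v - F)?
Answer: -1072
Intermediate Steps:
C(D) = 9 (C(D) = 5 + 4 = 9)
I(v, F) = 9
y(t) = 2*t*(9 + t) (y(t) = (t + t)*(t + 9) = (2*t)*(9 + t) = 2*t*(9 + t))
Z(h, o) = -6 + o
(Z(-8, 13) + I(-8, -7))*(-27 + y(-4)) = ((-6 + 13) + 9)*(-27 + 2*(-4)*(9 - 4)) = (7 + 9)*(-27 + 2*(-4)*5) = 16*(-27 - 40) = 16*(-67) = -1072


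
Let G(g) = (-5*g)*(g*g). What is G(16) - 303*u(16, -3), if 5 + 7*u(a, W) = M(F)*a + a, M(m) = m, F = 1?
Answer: -151541/7 ≈ -21649.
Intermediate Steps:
u(a, W) = -5/7 + 2*a/7 (u(a, W) = -5/7 + (1*a + a)/7 = -5/7 + (a + a)/7 = -5/7 + (2*a)/7 = -5/7 + 2*a/7)
G(g) = -5*g³ (G(g) = (-5*g)*g² = -5*g³)
G(16) - 303*u(16, -3) = -5*16³ - 303*(-5/7 + (2/7)*16) = -5*4096 - 303*(-5/7 + 32/7) = -20480 - 303*27/7 = -20480 - 8181/7 = -151541/7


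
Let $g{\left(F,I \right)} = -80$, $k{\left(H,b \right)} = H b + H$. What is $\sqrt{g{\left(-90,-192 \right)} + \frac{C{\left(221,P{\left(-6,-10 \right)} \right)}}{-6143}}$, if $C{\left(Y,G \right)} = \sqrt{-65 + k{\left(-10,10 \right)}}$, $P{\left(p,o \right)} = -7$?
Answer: $\frac{\sqrt{-3018915920 - 30715 i \sqrt{7}}}{6143} \approx 0.00012038 - 8.9443 i$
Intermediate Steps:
$k{\left(H,b \right)} = H + H b$
$C{\left(Y,G \right)} = 5 i \sqrt{7}$ ($C{\left(Y,G \right)} = \sqrt{-65 - 10 \left(1 + 10\right)} = \sqrt{-65 - 110} = \sqrt{-175} = 5 i \sqrt{7}$)
$\sqrt{g{\left(-90,-192 \right)} + \frac{C{\left(221,P{\left(-6,-10 \right)} \right)}}{-6143}} = \sqrt{-80 + \frac{5 i \sqrt{7}}{-6143}} = \sqrt{-80 + 5 i \sqrt{7} \left(- \frac{1}{6143}\right)} = \sqrt{-80 - \frac{5 i \sqrt{7}}{6143}}$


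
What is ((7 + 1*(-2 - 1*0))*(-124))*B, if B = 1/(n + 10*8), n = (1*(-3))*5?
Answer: -124/13 ≈ -9.5385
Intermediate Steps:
n = -15 (n = -3*5 = -15)
B = 1/65 (B = 1/(-15 + 10*8) = 1/(-15 + 80) = 1/65 ≈ 0.015385)
((7 + 1*(-2 - 1*0))*(-124))*B = ((7 + 1*(-2 - 1*0))*(-124))*(1/65) = ((7 + 1*(-2 + 0))*(-124))*(1/65) = ((7 + 1*(-2))*(-124))*(1/65) = ((7 - 2)*(-124))*(1/65) = (5*(-124))*(1/65) = -620*1/65 = -124/13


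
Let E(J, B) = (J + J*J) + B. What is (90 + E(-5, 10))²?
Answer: 14400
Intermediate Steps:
E(J, B) = B + J + J² (E(J, B) = (J + J²) + B = B + J + J²)
(90 + E(-5, 10))² = (90 + (10 - 5 + (-5)²))² = (90 + (10 - 5 + 25))² = (90 + 30)² = 120² = 14400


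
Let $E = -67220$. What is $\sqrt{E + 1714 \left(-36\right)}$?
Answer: $2 i \sqrt{32231} \approx 359.06 i$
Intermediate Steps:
$\sqrt{E + 1714 \left(-36\right)} = \sqrt{-67220 + 1714 \left(-36\right)} = \sqrt{-67220 - 61704} = \sqrt{-128924} = 2 i \sqrt{32231}$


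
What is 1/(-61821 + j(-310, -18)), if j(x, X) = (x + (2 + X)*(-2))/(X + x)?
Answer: -164/10138505 ≈ -1.6176e-5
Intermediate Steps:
j(x, X) = (-4 + x - 2*X)/(X + x) (j(x, X) = (x + (-4 - 2*X))/(X + x) = (-4 + x - 2*X)/(X + x))
1/(-61821 + j(-310, -18)) = 1/(-61821 + (-4 - 310 - 2*(-18))/(-18 - 310)) = 1/(-61821 + (-4 - 310 + 36)/(-328)) = 1/(-61821 - 1/328*(-278)) = 1/(-61821 + 139/164) = 1/(-10138505/164) = -164/10138505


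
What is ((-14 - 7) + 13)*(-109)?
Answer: 872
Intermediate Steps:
((-14 - 7) + 13)*(-109) = (-21 + 13)*(-109) = -8*(-109) = 872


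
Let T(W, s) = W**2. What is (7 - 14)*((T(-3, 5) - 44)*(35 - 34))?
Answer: 245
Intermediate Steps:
(7 - 14)*((T(-3, 5) - 44)*(35 - 34)) = (7 - 14)*(((-3)**2 - 44)*(35 - 34)) = -7*(9 - 44) = -(-245) = -7*(-35) = 245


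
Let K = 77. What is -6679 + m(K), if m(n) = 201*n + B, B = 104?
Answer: 8902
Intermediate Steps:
m(n) = 104 + 201*n (m(n) = 201*n + 104 = 104 + 201*n)
-6679 + m(K) = -6679 + (104 + 201*77) = -6679 + (104 + 15477) = -6679 + 15581 = 8902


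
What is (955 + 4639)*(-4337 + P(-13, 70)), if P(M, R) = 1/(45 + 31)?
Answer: -921921967/38 ≈ -2.4261e+7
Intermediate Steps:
P(M, R) = 1/76
(955 + 4639)*(-4337 + P(-13, 70)) = (955 + 4639)*(-4337 + 1/76) = 5594*(-329611/76) = -921921967/38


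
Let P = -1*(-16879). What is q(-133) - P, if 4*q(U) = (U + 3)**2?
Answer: -12654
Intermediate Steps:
q(U) = (3 + U)**2/4 (q(U) = (U + 3)**2/4 = (3 + U)**2/4)
P = 16879
q(-133) - P = (3 - 133)**2/4 - 1*16879 = (1/4)*(-130)**2 - 16879 = (1/4)*16900 - 16879 = 4225 - 16879 = -12654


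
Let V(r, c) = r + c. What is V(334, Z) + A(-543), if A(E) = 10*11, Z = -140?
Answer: 304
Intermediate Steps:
V(r, c) = c + r
A(E) = 110
V(334, Z) + A(-543) = (-140 + 334) + 110 = 194 + 110 = 304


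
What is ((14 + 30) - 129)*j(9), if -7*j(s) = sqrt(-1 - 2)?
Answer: 85*I*sqrt(3)/7 ≈ 21.032*I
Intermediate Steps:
j(s) = -I*sqrt(3)/7 (j(s) = -sqrt(-1 - 2)/7 = -I*sqrt(3)/7)
((14 + 30) - 129)*j(9) = ((14 + 30) - 129)*(-I*sqrt(3)/7) = (44 - 129)*(-I*sqrt(3)/7) = -(-85)*I*sqrt(3)/7 = 85*I*sqrt(3)/7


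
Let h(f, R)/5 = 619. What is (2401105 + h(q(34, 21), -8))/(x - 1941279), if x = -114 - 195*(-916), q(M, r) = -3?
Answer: -801400/587591 ≈ -1.3639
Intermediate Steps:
x = 178506 (x = -114 + 178620 = 178506)
h(f, R) = 3095 (h(f, R) = 5*619 = 3095)
(2401105 + h(q(34, 21), -8))/(x - 1941279) = (2401105 + 3095)/(178506 - 1941279) = 2404200/(-1762773) = 2404200*(-1/1762773) = -801400/587591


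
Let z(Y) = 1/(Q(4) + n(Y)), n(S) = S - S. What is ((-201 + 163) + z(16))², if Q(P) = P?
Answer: 22801/16 ≈ 1425.1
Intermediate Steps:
n(S) = 0
z(Y) = ¼ (z(Y) = 1/(4 + 0) = 1/4 = ¼)
((-201 + 163) + z(16))² = ((-201 + 163) + ¼)² = (-38 + ¼)² = (-151/4)² = 22801/16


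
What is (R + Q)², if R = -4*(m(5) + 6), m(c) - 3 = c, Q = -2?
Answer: 3364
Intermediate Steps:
m(c) = 3 + c
R = -56 (R = -4*((3 + 5) + 6) = -4*(8 + 6) = -4*14 = -56)
(R + Q)² = (-56 - 2)² = (-58)² = 3364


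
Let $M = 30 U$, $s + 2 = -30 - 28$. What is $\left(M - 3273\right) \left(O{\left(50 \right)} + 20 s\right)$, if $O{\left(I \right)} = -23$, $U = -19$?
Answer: $4699989$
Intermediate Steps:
$s = -60$ ($s = -2 - 58 = -60$)
$M = -570$ ($M = 30 \left(-19\right) = -570$)
$\left(M - 3273\right) \left(O{\left(50 \right)} + 20 s\right) = \left(-570 - 3273\right) \left(-23 + 20 \left(-60\right)\right) = - 3843 \left(-23 - 1200\right) = \left(-3843\right) \left(-1223\right) = 4699989$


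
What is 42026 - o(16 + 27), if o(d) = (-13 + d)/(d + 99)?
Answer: 2983831/71 ≈ 42026.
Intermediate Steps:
o(d) = (-13 + d)/(99 + d)
42026 - o(16 + 27) = 42026 - (-13 + (16 + 27))/(99 + (16 + 27)) = 42026 - (-13 + 43)/(99 + 43) = 42026 - 30/142 = 42026 - 1*15/71 = 42026 - 15/71 = 2983831/71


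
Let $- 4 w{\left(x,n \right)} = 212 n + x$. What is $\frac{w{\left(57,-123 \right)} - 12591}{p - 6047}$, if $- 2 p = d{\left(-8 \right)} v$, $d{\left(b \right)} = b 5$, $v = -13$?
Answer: $\frac{24345}{25228} \approx 0.965$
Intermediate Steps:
$d{\left(b \right)} = 5 b$
$w{\left(x,n \right)} = - 53 n - \frac{x}{4}$ ($w{\left(x,n \right)} = - \frac{212 n + x}{4} = - \frac{x + 212 n}{4} = - 53 n - \frac{x}{4}$)
$p = -260$ ($p = - \frac{5 \left(-8\right) \left(-13\right)}{2} = - \frac{\left(-40\right) \left(-13\right)}{2} = \left(- \frac{1}{2}\right) 520 = -260$)
$\frac{w{\left(57,-123 \right)} - 12591}{p - 6047} = \frac{\left(\left(-53\right) \left(-123\right) - \frac{57}{4}\right) - 12591}{-260 - 6047} = \frac{\left(6519 - \frac{57}{4}\right) - 12591}{-6307} = \left(\frac{26019}{4} - 12591\right) \left(- \frac{1}{6307}\right) = \left(- \frac{24345}{4}\right) \left(- \frac{1}{6307}\right) = \frac{24345}{25228}$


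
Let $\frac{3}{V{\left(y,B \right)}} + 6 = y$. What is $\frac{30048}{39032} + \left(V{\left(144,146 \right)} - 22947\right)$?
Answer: $- \frac{5149909343}{224434} \approx -22946.0$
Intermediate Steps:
$V{\left(y,B \right)} = \frac{3}{-6 + y}$
$\frac{30048}{39032} + \left(V{\left(144,146 \right)} - 22947\right) = \frac{30048}{39032} - \left(22947 - \frac{3}{-6 + 144}\right) = 30048 \cdot \frac{1}{39032} - \left(22947 - \frac{3}{138}\right) = \frac{3756}{4879} + \left(3 \cdot \frac{1}{138} - 22947\right) = \frac{3756}{4879} + \left(\frac{1}{46} - 22947\right) = \frac{3756}{4879} - \frac{1055561}{46} = - \frac{5149909343}{224434}$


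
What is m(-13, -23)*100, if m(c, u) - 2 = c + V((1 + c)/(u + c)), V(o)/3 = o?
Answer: -1000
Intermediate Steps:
V(o) = 3*o
m(c, u) = 2 + c + 3*(1 + c)/(c + u) (m(c, u) = 2 + (c + 3*((1 + c)/(u + c))) = 2 + (c + 3*((1 + c)/(c + u))) = 2 + (c + 3*(1 + c)/(c + u)) = 2 + c + 3*(1 + c)/(c + u))
m(-13, -23)*100 = ((3 + 3*(-13) + (2 - 13)*(-13 - 23))/(-13 - 23))*100 = ((3 - 39 - 11*(-36))/(-36))*100 = -(3 - 39 + 396)/36*100 = -1/36*360*100 = -10*100 = -1000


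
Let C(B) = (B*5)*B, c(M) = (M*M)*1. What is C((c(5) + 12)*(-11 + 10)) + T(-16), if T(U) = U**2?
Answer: 7101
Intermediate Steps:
c(M) = M**2 (c(M) = M**2*1 = M**2)
C(B) = 5*B**2 (C(B) = (5*B)*B = 5*B**2)
C((c(5) + 12)*(-11 + 10)) + T(-16) = 5*((5**2 + 12)*(-11 + 10))**2 + (-16)**2 = 5*((25 + 12)*(-1))**2 + 256 = 5*(37*(-1))**2 + 256 = 5*(-37)**2 + 256 = 5*1369 + 256 = 6845 + 256 = 7101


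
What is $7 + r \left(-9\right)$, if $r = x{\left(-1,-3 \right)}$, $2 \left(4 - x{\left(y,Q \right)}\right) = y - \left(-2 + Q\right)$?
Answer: $-11$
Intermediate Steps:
$x{\left(y,Q \right)} = 3 + \frac{Q}{2} - \frac{y}{2}$ ($x{\left(y,Q \right)} = 4 - \frac{y - \left(-2 + Q\right)}{2} = 4 - \frac{2 + y - Q}{2} = 4 - \left(1 + \frac{y}{2} - \frac{Q}{2}\right) = 3 + \frac{Q}{2} - \frac{y}{2}$)
$r = 2$ ($r = 3 + \frac{1}{2} \left(-3\right) - - \frac{1}{2} = 3 - \frac{3}{2} + \frac{1}{2} = 2$)
$7 + r \left(-9\right) = 7 + 2 \left(-9\right) = 7 - 18 = -11$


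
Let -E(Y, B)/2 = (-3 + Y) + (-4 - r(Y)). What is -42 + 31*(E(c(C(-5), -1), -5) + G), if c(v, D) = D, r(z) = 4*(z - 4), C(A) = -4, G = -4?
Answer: -910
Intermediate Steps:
r(z) = -16 + 4*z (r(z) = 4*(-4 + z) = -16 + 4*z)
E(Y, B) = -18 + 6*Y (E(Y, B) = -2*((-3 + Y) + (-4 - (-16 + 4*Y))) = -2*((-3 + Y) + (-4 + (16 - 4*Y))) = -2*((-3 + Y) + (12 - 4*Y)) = -2*(9 - 3*Y) = -18 + 6*Y)
-42 + 31*(E(c(C(-5), -1), -5) + G) = -42 + 31*((-18 + 6*(-1)) - 4) = -42 + 31*((-18 - 6) - 4) = -42 + 31*(-24 - 4) = -42 + 31*(-28) = -42 - 868 = -910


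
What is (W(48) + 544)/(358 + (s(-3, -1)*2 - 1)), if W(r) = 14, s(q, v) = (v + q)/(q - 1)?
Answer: 558/359 ≈ 1.5543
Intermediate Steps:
s(q, v) = (q + v)/(-1 + q)
(W(48) + 544)/(358 + (s(-3, -1)*2 - 1)) = (14 + 544)/(358 + (((-3 - 1)/(-1 - 3))*2 - 1)) = 558/(358 + ((-4/(-4))*2 - 1)) = 558/(358 + (-¼*(-4)*2 - 1)) = 558/(358 + (1*2 - 1)) = 558/(358 + (2 - 1)) = 558/(358 + 1) = 558/359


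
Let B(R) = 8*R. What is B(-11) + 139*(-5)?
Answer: -783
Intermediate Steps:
B(-11) + 139*(-5) = 8*(-11) + 139*(-5) = -88 - 695 = -783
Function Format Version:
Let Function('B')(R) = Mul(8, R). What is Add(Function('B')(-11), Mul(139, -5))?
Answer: -783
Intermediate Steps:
Add(Function('B')(-11), Mul(139, -5)) = Add(Mul(8, -11), Mul(139, -5)) = Add(-88, -695) = -783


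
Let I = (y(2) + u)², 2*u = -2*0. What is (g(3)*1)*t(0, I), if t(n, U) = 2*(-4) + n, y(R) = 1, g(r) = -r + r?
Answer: 0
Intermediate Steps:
g(r) = 0
u = 0 (u = (-2*0)/2 = (½)*0 = 0)
I = 1 (I = (1 + 0)² = 1² = 1)
t(n, U) = -8 + n
(g(3)*1)*t(0, I) = (0*1)*(-8 + 0) = 0*(-8) = 0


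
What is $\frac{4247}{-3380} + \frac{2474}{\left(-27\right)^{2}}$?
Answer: $\frac{5266057}{2464020} \approx 2.1372$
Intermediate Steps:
$\frac{4247}{-3380} + \frac{2474}{\left(-27\right)^{2}} = 4247 \left(- \frac{1}{3380}\right) + \frac{2474}{729} = - \frac{4247}{3380} + 2474 \cdot \frac{1}{729} = - \frac{4247}{3380} + \frac{2474}{729} = \frac{5266057}{2464020}$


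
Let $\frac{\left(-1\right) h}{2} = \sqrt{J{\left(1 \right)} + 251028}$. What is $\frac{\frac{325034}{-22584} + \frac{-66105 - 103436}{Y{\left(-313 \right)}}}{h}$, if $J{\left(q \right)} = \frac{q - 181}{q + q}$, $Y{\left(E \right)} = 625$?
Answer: $\frac{2016030097 \sqrt{3098}}{393554430000} \approx 0.28512$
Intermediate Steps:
$J{\left(q \right)} = \frac{-181 + q}{2 q}$
$h = - 18 \sqrt{3098}$ ($h = - 2 \sqrt{\frac{-181 + 1}{2 \cdot 1} + 251028} = - 2 \sqrt{\frac{1}{2} \cdot 1 \left(-180\right) + 251028} = - 2 \sqrt{-90 + 251028} = - 2 \sqrt{250938} = - 2 \cdot 9 \sqrt{3098} = - 18 \sqrt{3098} \approx -1001.9$)
$\frac{\frac{325034}{-22584} + \frac{-66105 - 103436}{Y{\left(-313 \right)}}}{h} = \frac{\frac{325034}{-22584} + \frac{-66105 - 103436}{625}}{\left(-18\right) \sqrt{3098}} = \left(325034 \left(- \frac{1}{22584}\right) - \frac{169541}{625}\right) \left(- \frac{\sqrt{3098}}{55764}\right) = \left(- \frac{162517}{11292} - \frac{169541}{625}\right) \left(- \frac{\sqrt{3098}}{55764}\right) = - \frac{2016030097 \left(- \frac{\sqrt{3098}}{55764}\right)}{7057500} = \frac{2016030097 \sqrt{3098}}{393554430000}$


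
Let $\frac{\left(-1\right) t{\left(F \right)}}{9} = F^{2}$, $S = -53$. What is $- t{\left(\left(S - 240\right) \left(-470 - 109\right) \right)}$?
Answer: $259020941481$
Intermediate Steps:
$t{\left(F \right)} = - 9 F^{2}$
$- t{\left(\left(S - 240\right) \left(-470 - 109\right) \right)} = - \left(-9\right) \left(\left(-53 - 240\right) \left(-470 - 109\right)\right)^{2} = - \left(-9\right) \left(\left(-293\right) \left(-579\right)\right)^{2} = - \left(-9\right) 169647^{2} = - \left(-9\right) 28780104609 = \left(-1\right) \left(-259020941481\right) = 259020941481$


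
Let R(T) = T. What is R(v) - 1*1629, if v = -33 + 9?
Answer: -1653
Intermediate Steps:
v = -24
R(v) - 1*1629 = -24 - 1*1629 = -24 - 1629 = -1653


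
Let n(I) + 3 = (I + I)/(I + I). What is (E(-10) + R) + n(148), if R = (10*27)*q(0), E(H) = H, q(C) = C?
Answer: -12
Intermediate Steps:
n(I) = -2 (n(I) = -3 + (I + I)/(I + I) = -3 + (2*I)/((2*I)) = -3 + (2*I)*(1/(2*I)) = -3 + 1 = -2)
R = 0 (R = (10*27)*0 = 270*0 = 0)
(E(-10) + R) + n(148) = (-10 + 0) - 2 = -10 - 2 = -12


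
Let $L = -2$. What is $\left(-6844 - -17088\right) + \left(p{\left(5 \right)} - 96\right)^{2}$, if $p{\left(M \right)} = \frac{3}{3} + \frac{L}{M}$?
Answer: $\frac{483629}{25} \approx 19345.0$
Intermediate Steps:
$p{\left(M \right)} = 1 - \frac{2}{M}$ ($p{\left(M \right)} = \frac{3}{3} - \frac{2}{M} = 3 \cdot \frac{1}{3} - \frac{2}{M} = 1 - \frac{2}{M}$)
$\left(-6844 - -17088\right) + \left(p{\left(5 \right)} - 96\right)^{2} = \left(-6844 - -17088\right) + \left(\frac{-2 + 5}{5} - 96\right)^{2} = \left(-6844 + 17088\right) + \left(\frac{1}{5} \cdot 3 - 96\right)^{2} = 10244 + \left(\frac{3}{5} - 96\right)^{2} = 10244 + \left(- \frac{477}{5}\right)^{2} = 10244 + \frac{227529}{25} = \frac{483629}{25}$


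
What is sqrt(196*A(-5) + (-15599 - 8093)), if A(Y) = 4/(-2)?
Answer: 6*I*sqrt(669) ≈ 155.19*I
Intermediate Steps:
A(Y) = -2 (A(Y) = 4*(-1/2) = -2)
sqrt(196*A(-5) + (-15599 - 8093)) = sqrt(196*(-2) + (-15599 - 8093)) = sqrt(-392 - 23692) = sqrt(-24084) = 6*I*sqrt(669)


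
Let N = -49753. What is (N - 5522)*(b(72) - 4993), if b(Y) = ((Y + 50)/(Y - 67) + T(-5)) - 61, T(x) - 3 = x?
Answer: 278121690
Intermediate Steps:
T(x) = 3 + x
b(Y) = -63 + (50 + Y)/(-67 + Y) (b(Y) = ((Y + 50)/(Y - 67) + (3 - 5)) - 61 = ((50 + Y)/(-67 + Y) - 2) - 61 = (-2 + (50 + Y)/(-67 + Y)) - 61 = -63 + (50 + Y)/(-67 + Y))
(N - 5522)*(b(72) - 4993) = (-49753 - 5522)*((4271 - 62*72)/(-67 + 72) - 4993) = -55275*((4271 - 4464)/5 - 4993) = -55275*((⅕)*(-193) - 4993) = -55275*(-193/5 - 4993) = -55275*(-25158/5) = 278121690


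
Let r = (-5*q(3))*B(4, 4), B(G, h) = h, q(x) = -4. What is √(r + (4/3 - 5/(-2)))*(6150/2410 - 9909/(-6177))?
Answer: 343718*√3018/496219 ≈ 38.053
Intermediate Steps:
r = 80 (r = -5*(-4)*4 = 20*4 = 80)
√(r + (4/3 - 5/(-2)))*(6150/2410 - 9909/(-6177)) = √(80 + (4/3 - 5/(-2)))*(6150/2410 - 9909/(-6177)) = √(80 + (4*(⅓) - 5*(-½)))*(6150*(1/2410) - 9909*(-1/6177)) = √(80 + (4/3 + 5/2))*(615/241 + 3303/2059) = √(80 + 23/6)*(2062308/496219) = √(503/6)*(2062308/496219) = (√3018/6)*(2062308/496219) = 343718*√3018/496219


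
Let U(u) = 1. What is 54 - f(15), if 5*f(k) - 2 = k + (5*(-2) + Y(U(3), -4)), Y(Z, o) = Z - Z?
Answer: 263/5 ≈ 52.600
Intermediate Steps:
Y(Z, o) = 0
f(k) = -8/5 + k/5 (f(k) = 2/5 + (k + (5*(-2) + 0))/5 = 2/5 + (k + (-10 + 0))/5 = 2/5 + (k - 10)/5 = 2/5 + (-10 + k)/5 = 2/5 + (-2 + k/5) = -8/5 + k/5)
54 - f(15) = 54 - (-8/5 + (1/5)*15) = 54 - (-8/5 + 3) = 54 - 1*7/5 = 54 - 7/5 = 263/5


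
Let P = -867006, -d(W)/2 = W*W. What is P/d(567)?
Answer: 983/729 ≈ 1.3484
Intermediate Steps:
d(W) = -2*W**2 (d(W) = -2*W*W = -2*W**2)
P/d(567) = -867006/((-2*567**2)) = -867006/((-2*321489)) = -867006/(-642978) = -867006*(-1/642978) = 983/729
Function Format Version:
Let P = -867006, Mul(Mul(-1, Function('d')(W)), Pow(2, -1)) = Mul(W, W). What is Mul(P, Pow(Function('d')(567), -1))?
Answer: Rational(983, 729) ≈ 1.3484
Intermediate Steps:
Function('d')(W) = Mul(-2, Pow(W, 2)) (Function('d')(W) = Mul(-2, Mul(W, W)) = Mul(-2, Pow(W, 2)))
Mul(P, Pow(Function('d')(567), -1)) = Mul(-867006, Pow(Mul(-2, Pow(567, 2)), -1)) = Mul(-867006, Pow(Mul(-2, 321489), -1)) = Mul(-867006, Pow(-642978, -1)) = Mul(-867006, Rational(-1, 642978)) = Rational(983, 729)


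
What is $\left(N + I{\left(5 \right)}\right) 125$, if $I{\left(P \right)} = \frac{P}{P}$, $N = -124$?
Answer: $-15375$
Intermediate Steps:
$I{\left(P \right)} = 1$
$\left(N + I{\left(5 \right)}\right) 125 = \left(-124 + 1\right) 125 = \left(-123\right) 125 = -15375$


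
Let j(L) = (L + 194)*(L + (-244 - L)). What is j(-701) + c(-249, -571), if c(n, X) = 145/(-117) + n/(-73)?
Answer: 1056608576/8541 ≈ 1.2371e+5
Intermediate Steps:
j(L) = -47336 - 244*L (j(L) = (194 + L)*(-244) = -47336 - 244*L)
c(n, X) = -145/117 - n/73 (c(n, X) = 145*(-1/117) + n*(-1/73) = -145/117 - n/73)
j(-701) + c(-249, -571) = (-47336 - 244*(-701)) + (-145/117 - 1/73*(-249)) = (-47336 + 171044) + (-145/117 + 249/73) = 123708 + 18548/8541 = 1056608576/8541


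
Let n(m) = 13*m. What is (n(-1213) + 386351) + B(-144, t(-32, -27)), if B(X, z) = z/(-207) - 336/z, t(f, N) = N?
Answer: 76713077/207 ≈ 3.7059e+5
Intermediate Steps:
B(X, z) = -336/z - z/207 (B(X, z) = z*(-1/207) - 336/z = -z/207 - 336/z = -336/z - z/207)
(n(-1213) + 386351) + B(-144, t(-32, -27)) = (13*(-1213) + 386351) + (-336/(-27) - 1/207*(-27)) = (-15769 + 386351) + (-336*(-1/27) + 3/23) = 370582 + (112/9 + 3/23) = 370582 + 2603/207 = 76713077/207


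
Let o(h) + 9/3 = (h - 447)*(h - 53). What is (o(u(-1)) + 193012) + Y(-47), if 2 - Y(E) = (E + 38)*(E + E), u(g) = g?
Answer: 216357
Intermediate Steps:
o(h) = -3 + (-447 + h)*(-53 + h) (o(h) = -3 + (h - 447)*(h - 53) = -3 + (-447 + h)*(-53 + h))
Y(E) = 2 - 2*E*(38 + E) (Y(E) = 2 - (E + 38)*(E + E) = 2 - (38 + E)*2*E = 2 - 2*E*(38 + E))
(o(u(-1)) + 193012) + Y(-47) = ((23688 + (-1)² - 500*(-1)) + 193012) + (2 - 76*(-47) - 2*(-47)²) = ((23688 + 1 + 500) + 193012) + (2 + 3572 - 2*2209) = (24189 + 193012) + (2 + 3572 - 4418) = 217201 - 844 = 216357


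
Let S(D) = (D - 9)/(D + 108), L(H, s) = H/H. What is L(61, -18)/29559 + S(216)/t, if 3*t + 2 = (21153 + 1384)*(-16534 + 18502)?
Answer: 59212625/1748033105368 ≈ 3.3874e-5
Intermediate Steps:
L(H, s) = 1
S(D) = (-9 + D)/(108 + D)
t = 44352814/3 (t = -⅔ + ((21153 + 1384)*(-16534 + 18502))/3 = -⅔ + (22537*1968)/3 = -⅔ + (⅓)*44352816 = -⅔ + 14784272 = 44352814/3 ≈ 1.4784e+7)
L(61, -18)/29559 + S(216)/t = 1/29559 + ((-9 + 216)/(108 + 216))/(44352814/3) = 1*(1/29559) + (207/324)*(3/44352814) = 1/29559 + ((1/324)*207)*(3/44352814) = 1/29559 + (23/36)*(3/44352814) = 1/29559 + 23/532233768 = 59212625/1748033105368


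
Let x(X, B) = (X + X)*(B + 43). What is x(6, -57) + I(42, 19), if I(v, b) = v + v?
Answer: -84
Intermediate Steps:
I(v, b) = 2*v
x(X, B) = 2*X*(43 + B) (x(X, B) = (2*X)*(43 + B) = 2*X*(43 + B))
x(6, -57) + I(42, 19) = 2*6*(43 - 57) + 2*42 = 2*6*(-14) + 84 = -168 + 84 = -84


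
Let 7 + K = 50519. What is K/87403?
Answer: 50512/87403 ≈ 0.57792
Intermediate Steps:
K = 50512 (K = -7 + 50519 = 50512)
K/87403 = 50512/87403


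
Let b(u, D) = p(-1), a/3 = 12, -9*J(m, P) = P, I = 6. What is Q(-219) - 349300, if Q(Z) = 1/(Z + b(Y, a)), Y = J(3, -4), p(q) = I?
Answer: -74400901/213 ≈ -3.4930e+5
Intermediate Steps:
J(m, P) = -P/9
p(q) = 6
a = 36 (a = 3*12 = 36)
Y = 4/9 (Y = -⅑*(-4) = 4/9 ≈ 0.44444)
b(u, D) = 6
Q(Z) = 1/(6 + Z) (Q(Z) = 1/(Z + 6) = 1/(6 + Z))
Q(-219) - 349300 = 1/(6 - 219) - 349300 = 1/(-213) - 349300 = -1/213 - 349300 = -74400901/213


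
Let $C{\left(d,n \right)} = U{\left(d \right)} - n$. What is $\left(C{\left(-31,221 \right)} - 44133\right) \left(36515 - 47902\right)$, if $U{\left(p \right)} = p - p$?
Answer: $505058998$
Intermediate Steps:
$U{\left(p \right)} = 0$
$C{\left(d,n \right)} = - n$ ($C{\left(d,n \right)} = 0 - n = - n$)
$\left(C{\left(-31,221 \right)} - 44133\right) \left(36515 - 47902\right) = \left(\left(-1\right) 221 - 44133\right) \left(36515 - 47902\right) = \left(-221 - 44133\right) \left(-11387\right) = \left(-44354\right) \left(-11387\right) = 505058998$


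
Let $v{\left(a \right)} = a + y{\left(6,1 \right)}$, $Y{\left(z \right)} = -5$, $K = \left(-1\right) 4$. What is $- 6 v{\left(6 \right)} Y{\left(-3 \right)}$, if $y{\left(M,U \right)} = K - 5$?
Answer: $-90$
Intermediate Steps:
$K = -4$
$y{\left(M,U \right)} = -9$ ($y{\left(M,U \right)} = -4 - 5 = -9$)
$v{\left(a \right)} = -9 + a$ ($v{\left(a \right)} = a - 9 = -9 + a$)
$- 6 v{\left(6 \right)} Y{\left(-3 \right)} = - 6 \left(-9 + 6\right) \left(-5\right) = \left(-6\right) \left(-3\right) \left(-5\right) = 18 \left(-5\right) = -90$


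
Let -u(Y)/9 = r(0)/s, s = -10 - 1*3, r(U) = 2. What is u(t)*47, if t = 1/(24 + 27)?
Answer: 846/13 ≈ 65.077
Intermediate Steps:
s = -13 (s = -10 - 3 = -13)
t = 1/51 ≈ 0.019608
u(Y) = 18/13 (u(Y) = -18/(-13) = -18*(-1)/13 = -9*(-2/13) = 18/13)
u(t)*47 = (18/13)*47 = 846/13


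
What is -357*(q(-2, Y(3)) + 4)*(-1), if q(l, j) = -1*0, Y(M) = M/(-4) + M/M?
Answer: 1428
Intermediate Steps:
Y(M) = 1 - M/4 (Y(M) = M*(-¼) + 1 = -M/4 + 1 = 1 - M/4)
q(l, j) = 0
-357*(q(-2, Y(3)) + 4)*(-1) = -357*(0 + 4)*(-1) = -1428*(-1) = -357*(-4) = 1428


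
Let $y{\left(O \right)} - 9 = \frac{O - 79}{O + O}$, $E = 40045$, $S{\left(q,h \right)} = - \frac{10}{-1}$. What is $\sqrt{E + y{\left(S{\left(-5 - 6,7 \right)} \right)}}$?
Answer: $\frac{\sqrt{4005055}}{10} \approx 200.13$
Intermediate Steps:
$S{\left(q,h \right)} = 10$ ($S{\left(q,h \right)} = \left(-10\right) \left(-1\right) = 10$)
$y{\left(O \right)} = 9 + \frac{-79 + O}{2 O}$ ($y{\left(O \right)} = 9 + \frac{O - 79}{O + O} = 9 + \frac{-79 + O}{2 O}$)
$\sqrt{E + y{\left(S{\left(-5 - 6,7 \right)} \right)}} = \sqrt{40045 + \frac{-79 + 19 \cdot 10}{2 \cdot 10}} = \sqrt{40045 + \frac{1}{2} \cdot \frac{1}{10} \left(-79 + 190\right)} = \sqrt{40045 + \frac{1}{2} \cdot \frac{1}{10} \cdot 111} = \sqrt{40045 + \frac{111}{20}} = \sqrt{\frac{801011}{20}} = \frac{\sqrt{4005055}}{10}$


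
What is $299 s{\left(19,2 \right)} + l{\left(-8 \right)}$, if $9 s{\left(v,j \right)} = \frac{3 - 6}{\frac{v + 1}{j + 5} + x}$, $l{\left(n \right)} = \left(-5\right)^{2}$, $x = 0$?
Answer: $- \frac{593}{60} \approx -9.8833$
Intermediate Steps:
$l{\left(n \right)} = 25$
$s{\left(v,j \right)} = - \frac{5 + j}{3 \left(1 + v\right)}$ ($s{\left(v,j \right)} = \frac{\left(3 - 6\right) \frac{1}{\frac{v + 1}{j + 5} + 0}}{9} = \frac{\left(-3\right) \frac{1}{\frac{1 + v}{5 + j} + 0}}{9} = \frac{\left(-3\right) \frac{1}{\frac{1}{5 + j} \left(1 + v\right)}}{9} = \frac{\left(-3\right) \frac{5 + j}{1 + v}}{9} = \frac{\left(-3\right) \frac{1}{1 + v} \left(5 + j\right)}{9} = - \frac{5 + j}{3 \left(1 + v\right)}$)
$299 s{\left(19,2 \right)} + l{\left(-8 \right)} = 299 \frac{-5 - 2}{3 \left(1 + 19\right)} + 25 = 299 \frac{-5 - 2}{3 \cdot 20} + 25 = 299 \cdot \frac{1}{3} \cdot \frac{1}{20} \left(-7\right) + 25 = 299 \left(- \frac{7}{60}\right) + 25 = - \frac{2093}{60} + 25 = - \frac{593}{60}$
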